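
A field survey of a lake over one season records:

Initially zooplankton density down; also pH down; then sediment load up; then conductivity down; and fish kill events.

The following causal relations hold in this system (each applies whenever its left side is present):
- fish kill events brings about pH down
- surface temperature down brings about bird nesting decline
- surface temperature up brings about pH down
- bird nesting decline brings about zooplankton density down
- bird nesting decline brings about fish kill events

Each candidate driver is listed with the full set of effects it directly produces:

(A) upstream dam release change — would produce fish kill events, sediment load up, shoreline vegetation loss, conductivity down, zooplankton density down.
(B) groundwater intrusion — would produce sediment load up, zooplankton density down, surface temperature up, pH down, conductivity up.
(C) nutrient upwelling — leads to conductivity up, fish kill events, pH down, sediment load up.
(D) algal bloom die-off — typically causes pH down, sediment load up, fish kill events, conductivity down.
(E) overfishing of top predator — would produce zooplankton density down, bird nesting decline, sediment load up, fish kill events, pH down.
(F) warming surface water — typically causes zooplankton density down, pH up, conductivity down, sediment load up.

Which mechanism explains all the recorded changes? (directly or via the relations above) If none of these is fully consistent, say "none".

Checking each candidate against the observations:
(A) upstream dam release change — zooplankton density down +; pH down + (by fish kill events → pH down); sediment load up +; conductivity down +; fish kill events +
(B) groundwater intrusion — fails on conductivity down, fish kill events (predicts conductivity up, not conductivity down)
(C) nutrient upwelling — fails on zooplankton density down, conductivity down (predicts conductivity up, not conductivity down)
(D) algal bloom die-off — does not account for zooplankton density down
(E) overfishing of top predator — zooplankton density down +; pH down +; sediment load up +; conductivity down -; fish kill events +
(F) warming surface water — zooplankton density down +; pH down -; sediment load up +; conductivity down +; fish kill events -
Only (A) is consistent with every observation.

A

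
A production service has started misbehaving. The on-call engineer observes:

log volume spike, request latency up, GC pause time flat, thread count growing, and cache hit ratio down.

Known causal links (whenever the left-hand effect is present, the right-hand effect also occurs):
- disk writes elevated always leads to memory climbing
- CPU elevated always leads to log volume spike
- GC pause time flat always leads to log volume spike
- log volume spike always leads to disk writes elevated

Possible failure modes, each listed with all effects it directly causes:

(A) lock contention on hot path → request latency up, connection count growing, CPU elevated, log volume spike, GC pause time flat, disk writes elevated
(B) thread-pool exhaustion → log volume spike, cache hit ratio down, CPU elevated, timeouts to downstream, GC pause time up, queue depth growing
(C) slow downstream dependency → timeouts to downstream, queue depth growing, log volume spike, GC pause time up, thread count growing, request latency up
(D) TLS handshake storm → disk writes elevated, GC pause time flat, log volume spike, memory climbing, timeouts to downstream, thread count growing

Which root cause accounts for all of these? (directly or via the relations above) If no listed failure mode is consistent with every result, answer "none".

Per-candidate check:
(A) lock contention on hot path — log volume spike ✓; request latency up ✓; GC pause time flat ✓; thread count growing ✗; cache hit ratio down ✗
(B) thread-pool exhaustion — fails on request latency up, GC pause time flat, thread count growing (predicts GC pause time up, not GC pause time flat)
(C) slow downstream dependency — fails on GC pause time flat, cache hit ratio down (predicts GC pause time up, not GC pause time flat)
(D) TLS handshake storm — does not account for request latency up, cache hit ratio down
None of the listed candidates fits everything.

none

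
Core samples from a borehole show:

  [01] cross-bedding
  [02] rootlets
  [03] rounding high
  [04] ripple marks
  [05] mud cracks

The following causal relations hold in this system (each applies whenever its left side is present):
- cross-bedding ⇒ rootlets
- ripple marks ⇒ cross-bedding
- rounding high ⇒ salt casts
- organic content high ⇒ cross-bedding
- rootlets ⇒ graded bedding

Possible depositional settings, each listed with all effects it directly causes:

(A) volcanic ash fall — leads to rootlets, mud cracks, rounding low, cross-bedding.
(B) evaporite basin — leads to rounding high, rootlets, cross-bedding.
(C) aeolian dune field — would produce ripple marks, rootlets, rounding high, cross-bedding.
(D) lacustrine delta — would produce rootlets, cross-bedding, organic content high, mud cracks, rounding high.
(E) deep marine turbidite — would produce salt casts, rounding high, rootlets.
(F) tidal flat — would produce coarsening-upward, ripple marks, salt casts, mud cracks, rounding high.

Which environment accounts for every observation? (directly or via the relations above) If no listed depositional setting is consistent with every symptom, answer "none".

Checking each candidate against the observations:
(A) volcanic ash fall — cross-bedding ✓; rootlets ✓; rounding high ✗; ripple marks ✗; mud cracks ✓
(B) evaporite basin — cross-bedding ✓; rootlets ✓; rounding high ✓; ripple marks ✗; mud cracks ✗
(C) aeolian dune field — cross-bedding ✓; rootlets ✓; rounding high ✓; ripple marks ✓; mud cracks ✗
(D) lacustrine delta — cross-bedding ✓; rootlets ✓; rounding high ✓; ripple marks ✗; mud cracks ✓
(E) deep marine turbidite — cross-bedding ✗; rootlets ✓; rounding high ✓; ripple marks ✗; mud cracks ✗
(F) tidal flat — cross-bedding ✓ (via ripple marks → cross-bedding); rootlets ✓ (via ripple marks → cross-bedding → rootlets); rounding high ✓; ripple marks ✓; mud cracks ✓
Only (F) is consistent with every observation.

F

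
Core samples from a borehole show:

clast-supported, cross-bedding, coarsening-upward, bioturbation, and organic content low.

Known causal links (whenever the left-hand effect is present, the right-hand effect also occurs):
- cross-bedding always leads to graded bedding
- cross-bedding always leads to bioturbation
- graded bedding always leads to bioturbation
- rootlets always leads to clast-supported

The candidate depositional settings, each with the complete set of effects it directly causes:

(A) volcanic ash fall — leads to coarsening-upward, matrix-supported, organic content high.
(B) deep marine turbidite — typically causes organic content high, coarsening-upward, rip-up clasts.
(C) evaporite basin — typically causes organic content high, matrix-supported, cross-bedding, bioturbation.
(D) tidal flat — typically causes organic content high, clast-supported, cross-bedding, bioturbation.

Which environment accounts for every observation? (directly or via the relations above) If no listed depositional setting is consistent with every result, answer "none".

none

For each candidate, compare predicted effects to what was observed:
(A) volcanic ash fall — fails on clast-supported, cross-bedding, bioturbation, organic content low (predicts matrix-supported, not clast-supported; predicts organic content high, not organic content low)
(B) deep marine turbidite — clast-supported ✗; cross-bedding ✗; coarsening-upward ✓; bioturbation ✗; organic content low ✗
(C) evaporite basin — clast-supported ✗; cross-bedding ✓; coarsening-upward ✗; bioturbation ✓; organic content low ✗
(D) tidal flat — clast-supported ✓; cross-bedding ✓; coarsening-upward ✗; bioturbation ✓; organic content low ✗
Every candidate fails on at least one observation.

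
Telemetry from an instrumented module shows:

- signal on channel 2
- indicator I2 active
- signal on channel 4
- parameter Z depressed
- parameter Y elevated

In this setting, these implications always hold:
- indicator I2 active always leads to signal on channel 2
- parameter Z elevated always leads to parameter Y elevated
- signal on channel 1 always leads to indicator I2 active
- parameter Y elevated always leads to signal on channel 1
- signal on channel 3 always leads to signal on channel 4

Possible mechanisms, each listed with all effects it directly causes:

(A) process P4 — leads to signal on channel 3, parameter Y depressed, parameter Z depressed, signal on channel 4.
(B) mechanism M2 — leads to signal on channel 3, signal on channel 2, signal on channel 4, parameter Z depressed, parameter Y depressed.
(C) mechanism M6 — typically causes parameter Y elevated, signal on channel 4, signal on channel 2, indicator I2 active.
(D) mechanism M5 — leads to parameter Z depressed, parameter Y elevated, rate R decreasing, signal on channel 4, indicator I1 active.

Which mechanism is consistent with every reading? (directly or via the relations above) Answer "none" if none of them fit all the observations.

D

For each candidate, compare predicted effects to what was observed:
(A) process P4 — fails on signal on channel 2, indicator I2 active, parameter Y elevated (predicts parameter Y depressed, not parameter Y elevated)
(B) mechanism M2 — signal on channel 2 +; indicator I2 active -; signal on channel 4 +; parameter Z depressed +; parameter Y elevated -
(C) mechanism M6 — does not account for parameter Z depressed
(D) mechanism M5 — accounts for every observation (signal on channel 2 through parameter Y elevated → signal on channel 1 → indicator I2 active → signal on channel 2)
(D) alone accounts for all the evidence.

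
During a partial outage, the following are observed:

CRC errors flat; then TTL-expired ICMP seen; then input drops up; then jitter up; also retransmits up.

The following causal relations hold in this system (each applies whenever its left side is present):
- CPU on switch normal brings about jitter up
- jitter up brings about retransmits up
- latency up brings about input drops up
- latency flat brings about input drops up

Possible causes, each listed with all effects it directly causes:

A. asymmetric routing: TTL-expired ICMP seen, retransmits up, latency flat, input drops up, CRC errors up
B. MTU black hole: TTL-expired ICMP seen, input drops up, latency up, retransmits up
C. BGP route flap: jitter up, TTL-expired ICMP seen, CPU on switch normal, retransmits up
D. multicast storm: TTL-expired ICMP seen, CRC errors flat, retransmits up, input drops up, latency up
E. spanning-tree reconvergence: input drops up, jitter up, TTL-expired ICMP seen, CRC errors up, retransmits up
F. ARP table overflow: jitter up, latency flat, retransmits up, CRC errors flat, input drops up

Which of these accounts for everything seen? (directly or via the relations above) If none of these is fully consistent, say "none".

For each candidate, compare predicted effects to what was observed:
(A) asymmetric routing — fails on CRC errors flat, jitter up (predicts CRC errors up, not CRC errors flat)
(B) MTU black hole — does not account for CRC errors flat, jitter up
(C) BGP route flap — does not account for CRC errors flat, input drops up
(D) multicast storm — CRC errors flat yes; TTL-expired ICMP seen yes; input drops up yes; jitter up NO; retransmits up yes
(E) spanning-tree reconvergence — CRC errors flat NO; TTL-expired ICMP seen yes; input drops up yes; jitter up yes; retransmits up yes
(F) ARP table overflow — does not account for TTL-expired ICMP seen
Every candidate fails on at least one observation.

none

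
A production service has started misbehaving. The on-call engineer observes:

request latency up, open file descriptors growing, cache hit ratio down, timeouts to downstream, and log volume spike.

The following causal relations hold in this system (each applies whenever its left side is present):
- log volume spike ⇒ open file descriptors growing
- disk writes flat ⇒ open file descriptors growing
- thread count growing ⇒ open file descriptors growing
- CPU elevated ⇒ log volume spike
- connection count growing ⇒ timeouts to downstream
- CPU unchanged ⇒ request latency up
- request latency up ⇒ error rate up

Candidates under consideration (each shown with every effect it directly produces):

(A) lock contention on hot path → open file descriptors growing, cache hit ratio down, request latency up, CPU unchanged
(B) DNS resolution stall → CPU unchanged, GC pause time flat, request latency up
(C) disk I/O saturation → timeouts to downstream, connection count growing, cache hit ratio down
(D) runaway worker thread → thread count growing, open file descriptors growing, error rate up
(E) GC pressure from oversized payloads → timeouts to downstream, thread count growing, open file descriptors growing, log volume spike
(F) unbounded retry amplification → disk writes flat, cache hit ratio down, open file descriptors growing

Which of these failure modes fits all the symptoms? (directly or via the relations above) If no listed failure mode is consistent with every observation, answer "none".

Testing each hypothesis:
(A) lock contention on hot path — does not account for timeouts to downstream, log volume spike
(B) DNS resolution stall — does not account for open file descriptors growing, cache hit ratio down, timeouts to downstream, log volume spike
(C) disk I/O saturation — request latency up miss; open file descriptors growing miss; cache hit ratio down match; timeouts to downstream match; log volume spike miss
(D) runaway worker thread — request latency up miss; open file descriptors growing match; cache hit ratio down miss; timeouts to downstream miss; log volume spike miss
(E) GC pressure from oversized payloads — request latency up miss; open file descriptors growing match; cache hit ratio down miss; timeouts to downstream match; log volume spike match
(F) unbounded retry amplification — does not account for request latency up, timeouts to downstream, log volume spike
Every candidate fails on at least one observation.

none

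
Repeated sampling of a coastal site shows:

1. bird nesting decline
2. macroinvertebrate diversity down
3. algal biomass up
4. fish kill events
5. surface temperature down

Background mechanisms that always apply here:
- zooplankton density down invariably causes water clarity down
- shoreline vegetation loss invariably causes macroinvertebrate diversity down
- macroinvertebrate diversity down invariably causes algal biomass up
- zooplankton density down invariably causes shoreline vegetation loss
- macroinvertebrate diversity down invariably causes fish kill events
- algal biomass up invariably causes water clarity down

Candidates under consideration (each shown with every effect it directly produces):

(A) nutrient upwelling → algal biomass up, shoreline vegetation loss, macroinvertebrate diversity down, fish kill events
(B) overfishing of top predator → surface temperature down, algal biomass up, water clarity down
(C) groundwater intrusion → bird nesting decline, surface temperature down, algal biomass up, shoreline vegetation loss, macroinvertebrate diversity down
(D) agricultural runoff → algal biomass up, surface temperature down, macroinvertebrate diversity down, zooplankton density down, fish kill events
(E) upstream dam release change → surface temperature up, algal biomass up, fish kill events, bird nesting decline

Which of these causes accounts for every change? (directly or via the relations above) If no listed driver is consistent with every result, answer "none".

Checking each candidate against the observations:
(A) nutrient upwelling — bird nesting decline NO; macroinvertebrate diversity down yes; algal biomass up yes; fish kill events yes; surface temperature down NO
(B) overfishing of top predator — bird nesting decline NO; macroinvertebrate diversity down NO; algal biomass up yes; fish kill events NO; surface temperature down yes
(C) groundwater intrusion — bird nesting decline yes; macroinvertebrate diversity down yes; algal biomass up yes; fish kill events yes (through macroinvertebrate diversity down → fish kill events); surface temperature down yes
(D) agricultural runoff — bird nesting decline NO; macroinvertebrate diversity down yes; algal biomass up yes; fish kill events yes; surface temperature down yes
(E) upstream dam release change — bird nesting decline yes; macroinvertebrate diversity down NO; algal biomass up yes; fish kill events yes; surface temperature down NO
(C) is the only candidate with no mismatches.

C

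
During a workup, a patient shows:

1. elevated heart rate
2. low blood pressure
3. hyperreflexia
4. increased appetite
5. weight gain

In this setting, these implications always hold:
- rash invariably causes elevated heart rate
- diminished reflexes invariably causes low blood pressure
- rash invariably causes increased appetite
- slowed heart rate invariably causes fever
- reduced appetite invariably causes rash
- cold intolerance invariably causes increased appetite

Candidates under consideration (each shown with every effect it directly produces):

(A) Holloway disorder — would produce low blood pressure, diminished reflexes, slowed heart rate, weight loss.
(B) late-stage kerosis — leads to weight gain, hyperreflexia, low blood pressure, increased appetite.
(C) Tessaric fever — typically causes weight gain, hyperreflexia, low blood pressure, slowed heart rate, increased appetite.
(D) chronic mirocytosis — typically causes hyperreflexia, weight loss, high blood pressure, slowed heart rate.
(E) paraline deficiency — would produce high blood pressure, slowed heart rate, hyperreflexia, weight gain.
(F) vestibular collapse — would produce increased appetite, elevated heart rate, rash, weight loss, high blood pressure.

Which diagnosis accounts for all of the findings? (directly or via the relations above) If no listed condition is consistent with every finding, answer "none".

Checking each candidate against the observations:
(A) Holloway disorder — fails on elevated heart rate, hyperreflexia, increased appetite, weight gain (predicts slowed heart rate, not elevated heart rate; predicts diminished reflexes, not hyperreflexia; predicts weight loss, not weight gain)
(B) late-stage kerosis — does not account for elevated heart rate
(C) Tessaric fever — fails on elevated heart rate (predicts slowed heart rate, not elevated heart rate)
(D) chronic mirocytosis — elevated heart rate NO; low blood pressure NO; hyperreflexia yes; increased appetite NO; weight gain NO
(E) paraline deficiency — fails on elevated heart rate, low blood pressure, increased appetite (predicts slowed heart rate, not elevated heart rate; predicts high blood pressure, not low blood pressure)
(F) vestibular collapse — elevated heart rate yes; low blood pressure NO; hyperreflexia NO; increased appetite yes; weight gain NO
Every candidate fails on at least one observation.

none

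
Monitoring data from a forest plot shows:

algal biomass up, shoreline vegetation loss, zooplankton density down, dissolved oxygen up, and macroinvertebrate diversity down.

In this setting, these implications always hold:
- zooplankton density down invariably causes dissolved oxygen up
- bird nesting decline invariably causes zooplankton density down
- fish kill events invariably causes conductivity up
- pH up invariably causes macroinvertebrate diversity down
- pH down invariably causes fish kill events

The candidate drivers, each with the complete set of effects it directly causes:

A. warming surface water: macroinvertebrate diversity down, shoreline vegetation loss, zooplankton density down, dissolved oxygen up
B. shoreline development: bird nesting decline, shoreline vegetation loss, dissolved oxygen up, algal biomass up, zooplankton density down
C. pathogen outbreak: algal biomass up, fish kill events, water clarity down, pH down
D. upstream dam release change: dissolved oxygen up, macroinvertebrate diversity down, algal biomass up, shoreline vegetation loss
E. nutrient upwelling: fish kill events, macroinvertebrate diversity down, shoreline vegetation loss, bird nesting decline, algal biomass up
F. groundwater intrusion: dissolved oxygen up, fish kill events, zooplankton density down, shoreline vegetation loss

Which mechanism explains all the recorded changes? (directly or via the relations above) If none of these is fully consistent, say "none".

Per-candidate check:
(A) warming surface water — algal biomass up NO; shoreline vegetation loss yes; zooplankton density down yes; dissolved oxygen up yes; macroinvertebrate diversity down yes
(B) shoreline development — algal biomass up yes; shoreline vegetation loss yes; zooplankton density down yes; dissolved oxygen up yes; macroinvertebrate diversity down NO
(C) pathogen outbreak — does not account for shoreline vegetation loss, zooplankton density down, dissolved oxygen up, macroinvertebrate diversity down
(D) upstream dam release change — algal biomass up yes; shoreline vegetation loss yes; zooplankton density down NO; dissolved oxygen up yes; macroinvertebrate diversity down yes
(E) nutrient upwelling — algal biomass up yes; shoreline vegetation loss yes; zooplankton density down yes (via bird nesting decline → zooplankton density down); dissolved oxygen up yes (via bird nesting decline → zooplankton density down → dissolved oxygen up); macroinvertebrate diversity down yes
(F) groundwater intrusion — algal biomass up NO; shoreline vegetation loss yes; zooplankton density down yes; dissolved oxygen up yes; macroinvertebrate diversity down NO
Only (E) is consistent with every observation.

E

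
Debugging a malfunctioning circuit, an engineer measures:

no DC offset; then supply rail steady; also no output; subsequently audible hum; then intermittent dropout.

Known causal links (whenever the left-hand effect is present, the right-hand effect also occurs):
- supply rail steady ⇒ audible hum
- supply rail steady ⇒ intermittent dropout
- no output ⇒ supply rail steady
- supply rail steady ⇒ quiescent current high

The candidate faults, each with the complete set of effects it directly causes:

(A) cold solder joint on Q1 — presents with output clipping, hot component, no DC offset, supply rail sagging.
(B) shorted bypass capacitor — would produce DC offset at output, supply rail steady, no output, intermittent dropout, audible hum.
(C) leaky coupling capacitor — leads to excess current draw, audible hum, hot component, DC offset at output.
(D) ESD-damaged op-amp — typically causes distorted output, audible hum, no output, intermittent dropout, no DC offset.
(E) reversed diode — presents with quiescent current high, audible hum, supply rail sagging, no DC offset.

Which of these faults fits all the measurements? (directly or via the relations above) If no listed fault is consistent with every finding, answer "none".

D

Per-candidate check:
(A) cold solder joint on Q1 — no DC offset yes; supply rail steady NO; no output NO; audible hum NO; intermittent dropout NO
(B) shorted bypass capacitor — fails on no DC offset (predicts DC offset at output, not no DC offset)
(C) leaky coupling capacitor — no DC offset NO; supply rail steady NO; no output NO; audible hum yes; intermittent dropout NO
(D) ESD-damaged op-amp — accounts for every observation (supply rail steady via no output → supply rail steady)
(E) reversed diode — fails on supply rail steady, no output, intermittent dropout (predicts supply rail sagging, not supply rail steady)
Only (D) is consistent with every observation.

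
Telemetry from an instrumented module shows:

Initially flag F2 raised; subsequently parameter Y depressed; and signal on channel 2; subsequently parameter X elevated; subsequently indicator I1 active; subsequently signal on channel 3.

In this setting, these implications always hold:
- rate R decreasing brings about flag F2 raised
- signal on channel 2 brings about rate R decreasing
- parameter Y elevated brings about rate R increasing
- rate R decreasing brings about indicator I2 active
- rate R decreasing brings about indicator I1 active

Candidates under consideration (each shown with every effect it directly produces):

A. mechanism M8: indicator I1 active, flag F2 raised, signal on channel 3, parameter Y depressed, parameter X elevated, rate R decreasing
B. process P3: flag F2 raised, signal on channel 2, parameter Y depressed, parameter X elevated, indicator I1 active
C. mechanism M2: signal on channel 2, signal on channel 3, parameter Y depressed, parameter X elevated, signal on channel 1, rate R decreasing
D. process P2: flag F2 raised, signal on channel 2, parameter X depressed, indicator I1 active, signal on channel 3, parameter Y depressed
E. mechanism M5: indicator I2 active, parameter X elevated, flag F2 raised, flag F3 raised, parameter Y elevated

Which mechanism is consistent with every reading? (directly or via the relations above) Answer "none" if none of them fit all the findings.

Per-candidate check:
(A) mechanism M8 — does not account for signal on channel 2
(B) process P3 — does not account for signal on channel 3
(C) mechanism M2 — flag F2 raised + (through rate R decreasing → flag F2 raised); parameter Y depressed +; signal on channel 2 +; parameter X elevated +; indicator I1 active + (through rate R decreasing → indicator I1 active); signal on channel 3 +
(D) process P2 — flag F2 raised +; parameter Y depressed +; signal on channel 2 +; parameter X elevated -; indicator I1 active +; signal on channel 3 +
(E) mechanism M5 — fails on parameter Y depressed, signal on channel 2, indicator I1 active, signal on channel 3 (predicts parameter Y elevated, not parameter Y depressed)
(C) alone accounts for all the evidence.

C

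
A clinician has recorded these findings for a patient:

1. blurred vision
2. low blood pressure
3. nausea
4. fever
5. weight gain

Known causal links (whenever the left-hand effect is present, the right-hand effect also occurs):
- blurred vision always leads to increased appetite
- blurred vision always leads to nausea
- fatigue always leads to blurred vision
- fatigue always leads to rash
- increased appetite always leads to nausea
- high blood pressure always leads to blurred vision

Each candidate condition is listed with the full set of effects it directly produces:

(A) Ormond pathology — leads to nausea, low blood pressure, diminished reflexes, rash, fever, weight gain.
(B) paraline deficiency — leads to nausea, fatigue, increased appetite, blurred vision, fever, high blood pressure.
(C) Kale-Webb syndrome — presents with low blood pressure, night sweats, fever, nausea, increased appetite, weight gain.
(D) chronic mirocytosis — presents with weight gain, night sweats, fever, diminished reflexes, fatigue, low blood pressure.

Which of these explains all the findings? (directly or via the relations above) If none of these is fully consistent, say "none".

D

For each candidate, compare predicted effects to what was observed:
(A) Ormond pathology — blurred vision -; low blood pressure +; nausea +; fever +; weight gain +
(B) paraline deficiency — fails on low blood pressure, weight gain (predicts high blood pressure, not low blood pressure)
(C) Kale-Webb syndrome — does not account for blurred vision
(D) chronic mirocytosis — accounts for every observation (blurred vision via fatigue → blurred vision)
(D) is the only candidate with no mismatches.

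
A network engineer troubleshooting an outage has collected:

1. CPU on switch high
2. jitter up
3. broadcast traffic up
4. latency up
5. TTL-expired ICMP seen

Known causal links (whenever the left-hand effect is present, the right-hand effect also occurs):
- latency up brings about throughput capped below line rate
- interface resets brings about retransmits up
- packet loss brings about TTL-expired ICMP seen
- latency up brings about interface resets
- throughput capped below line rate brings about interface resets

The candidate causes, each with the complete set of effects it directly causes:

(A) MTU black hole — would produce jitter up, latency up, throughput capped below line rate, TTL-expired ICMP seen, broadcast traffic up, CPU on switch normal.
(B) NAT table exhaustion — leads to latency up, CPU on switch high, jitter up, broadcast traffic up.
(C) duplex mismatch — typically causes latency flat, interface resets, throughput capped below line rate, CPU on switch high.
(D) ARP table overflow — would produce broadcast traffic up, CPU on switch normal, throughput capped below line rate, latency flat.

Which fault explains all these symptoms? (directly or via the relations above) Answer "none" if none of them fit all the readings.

Per-candidate check:
(A) MTU black hole — fails on CPU on switch high (predicts CPU on switch normal, not CPU on switch high)
(B) NAT table exhaustion — does not account for TTL-expired ICMP seen
(C) duplex mismatch — CPU on switch high yes; jitter up NO; broadcast traffic up NO; latency up NO; TTL-expired ICMP seen NO
(D) ARP table overflow — fails on CPU on switch high, jitter up, latency up, TTL-expired ICMP seen (predicts CPU on switch normal, not CPU on switch high; predicts latency flat, not latency up)
Every candidate fails on at least one observation.

none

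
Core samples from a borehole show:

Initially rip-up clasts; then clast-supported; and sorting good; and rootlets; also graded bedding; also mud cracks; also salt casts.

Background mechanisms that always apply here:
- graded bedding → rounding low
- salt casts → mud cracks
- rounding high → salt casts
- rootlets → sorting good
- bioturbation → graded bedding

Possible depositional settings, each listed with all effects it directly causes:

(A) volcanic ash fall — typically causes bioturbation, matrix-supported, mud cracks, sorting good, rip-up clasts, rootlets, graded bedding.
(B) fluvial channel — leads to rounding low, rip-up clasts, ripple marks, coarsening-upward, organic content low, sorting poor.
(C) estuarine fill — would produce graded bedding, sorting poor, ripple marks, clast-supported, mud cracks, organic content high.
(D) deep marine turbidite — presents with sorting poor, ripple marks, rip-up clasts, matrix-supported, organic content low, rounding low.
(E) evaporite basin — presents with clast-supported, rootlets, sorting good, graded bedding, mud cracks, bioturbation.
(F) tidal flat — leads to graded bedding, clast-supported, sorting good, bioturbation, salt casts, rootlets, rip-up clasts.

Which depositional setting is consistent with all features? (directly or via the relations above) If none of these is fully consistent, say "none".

F

For each candidate, compare predicted effects to what was observed:
(A) volcanic ash fall — fails on clast-supported, salt casts (predicts matrix-supported, not clast-supported)
(B) fluvial channel — rip-up clasts ✓; clast-supported ✗; sorting good ✗; rootlets ✗; graded bedding ✗; mud cracks ✗; salt casts ✗
(C) estuarine fill — rip-up clasts ✗; clast-supported ✓; sorting good ✗; rootlets ✗; graded bedding ✓; mud cracks ✓; salt casts ✗
(D) deep marine turbidite — rip-up clasts ✓; clast-supported ✗; sorting good ✗; rootlets ✗; graded bedding ✗; mud cracks ✗; salt casts ✗
(E) evaporite basin — does not account for rip-up clasts, salt casts
(F) tidal flat — rip-up clasts ✓; clast-supported ✓; sorting good ✓; rootlets ✓; graded bedding ✓; mud cracks ✓ (through salt casts → mud cracks); salt casts ✓
(F) is the only candidate with no mismatches.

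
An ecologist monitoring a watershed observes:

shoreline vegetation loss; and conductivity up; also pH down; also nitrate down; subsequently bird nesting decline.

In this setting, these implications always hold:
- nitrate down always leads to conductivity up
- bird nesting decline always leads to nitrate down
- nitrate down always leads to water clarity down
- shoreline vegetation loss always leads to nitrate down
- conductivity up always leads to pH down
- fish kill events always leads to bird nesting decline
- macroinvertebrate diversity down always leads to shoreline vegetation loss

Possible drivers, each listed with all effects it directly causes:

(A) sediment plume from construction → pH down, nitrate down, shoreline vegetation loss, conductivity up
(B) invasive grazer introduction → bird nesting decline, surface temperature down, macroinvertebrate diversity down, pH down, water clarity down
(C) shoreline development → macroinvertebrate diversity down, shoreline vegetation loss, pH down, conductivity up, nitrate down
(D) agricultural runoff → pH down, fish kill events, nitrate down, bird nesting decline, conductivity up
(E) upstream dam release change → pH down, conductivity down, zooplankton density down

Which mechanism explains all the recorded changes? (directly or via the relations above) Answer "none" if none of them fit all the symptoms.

Testing each hypothesis:
(A) sediment plume from construction — shoreline vegetation loss ✓; conductivity up ✓; pH down ✓; nitrate down ✓; bird nesting decline ✗
(B) invasive grazer introduction — shoreline vegetation loss ✓ (via macroinvertebrate diversity down → shoreline vegetation loss); conductivity up ✓ (via bird nesting decline → nitrate down → conductivity up); pH down ✓; nitrate down ✓ (via bird nesting decline → nitrate down); bird nesting decline ✓
(C) shoreline development — does not account for bird nesting decline
(D) agricultural runoff — shoreline vegetation loss ✗; conductivity up ✓; pH down ✓; nitrate down ✓; bird nesting decline ✓
(E) upstream dam release change — shoreline vegetation loss ✗; conductivity up ✗; pH down ✓; nitrate down ✗; bird nesting decline ✗
(B) is the only candidate with no mismatches.

B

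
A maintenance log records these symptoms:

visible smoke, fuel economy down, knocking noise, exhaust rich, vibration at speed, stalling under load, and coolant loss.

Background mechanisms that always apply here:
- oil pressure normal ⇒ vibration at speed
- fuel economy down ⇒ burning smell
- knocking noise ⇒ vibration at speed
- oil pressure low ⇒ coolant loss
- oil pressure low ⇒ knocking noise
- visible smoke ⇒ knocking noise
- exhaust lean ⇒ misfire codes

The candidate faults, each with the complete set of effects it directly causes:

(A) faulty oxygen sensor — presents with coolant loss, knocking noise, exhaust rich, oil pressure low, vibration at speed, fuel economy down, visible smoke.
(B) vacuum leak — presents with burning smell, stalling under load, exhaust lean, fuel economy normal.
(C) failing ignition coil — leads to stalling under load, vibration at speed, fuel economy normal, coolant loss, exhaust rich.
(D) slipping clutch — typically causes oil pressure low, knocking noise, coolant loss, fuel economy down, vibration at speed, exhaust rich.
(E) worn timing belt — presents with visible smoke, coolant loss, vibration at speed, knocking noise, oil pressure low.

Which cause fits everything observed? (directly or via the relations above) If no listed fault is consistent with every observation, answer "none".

none

Testing each hypothesis:
(A) faulty oxygen sensor — does not account for stalling under load
(B) vacuum leak — visible smoke miss; fuel economy down miss; knocking noise miss; exhaust rich miss; vibration at speed miss; stalling under load match; coolant loss miss
(C) failing ignition coil — visible smoke miss; fuel economy down miss; knocking noise miss; exhaust rich match; vibration at speed match; stalling under load match; coolant loss match
(D) slipping clutch — does not account for visible smoke, stalling under load
(E) worn timing belt — visible smoke match; fuel economy down miss; knocking noise match; exhaust rich miss; vibration at speed match; stalling under load miss; coolant loss match
Every candidate fails on at least one observation.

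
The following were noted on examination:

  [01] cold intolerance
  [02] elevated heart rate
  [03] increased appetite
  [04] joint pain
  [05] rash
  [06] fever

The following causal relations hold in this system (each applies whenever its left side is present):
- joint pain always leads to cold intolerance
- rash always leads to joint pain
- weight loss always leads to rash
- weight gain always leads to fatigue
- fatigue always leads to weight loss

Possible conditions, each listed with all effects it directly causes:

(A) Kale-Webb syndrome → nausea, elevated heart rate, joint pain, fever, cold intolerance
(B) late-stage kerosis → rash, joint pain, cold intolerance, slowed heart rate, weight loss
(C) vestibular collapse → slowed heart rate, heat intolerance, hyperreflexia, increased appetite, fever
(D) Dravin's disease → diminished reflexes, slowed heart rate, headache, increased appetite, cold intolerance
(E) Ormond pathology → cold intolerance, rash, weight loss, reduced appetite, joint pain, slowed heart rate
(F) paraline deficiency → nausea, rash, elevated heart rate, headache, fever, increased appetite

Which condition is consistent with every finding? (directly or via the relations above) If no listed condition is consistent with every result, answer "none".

Checking each candidate against the observations:
(A) Kale-Webb syndrome — does not account for increased appetite, rash
(B) late-stage kerosis — cold intolerance ✓; elevated heart rate ✗; increased appetite ✗; joint pain ✓; rash ✓; fever ✗
(C) vestibular collapse — cold intolerance ✗; elevated heart rate ✗; increased appetite ✓; joint pain ✗; rash ✗; fever ✓
(D) Dravin's disease — fails on elevated heart rate, joint pain, rash, fever (predicts slowed heart rate, not elevated heart rate)
(E) Ormond pathology — fails on elevated heart rate, increased appetite, fever (predicts slowed heart rate, not elevated heart rate; predicts reduced appetite, not increased appetite)
(F) paraline deficiency — accounts for every observation (cold intolerance via rash → joint pain → cold intolerance)
(F) alone accounts for all the evidence.

F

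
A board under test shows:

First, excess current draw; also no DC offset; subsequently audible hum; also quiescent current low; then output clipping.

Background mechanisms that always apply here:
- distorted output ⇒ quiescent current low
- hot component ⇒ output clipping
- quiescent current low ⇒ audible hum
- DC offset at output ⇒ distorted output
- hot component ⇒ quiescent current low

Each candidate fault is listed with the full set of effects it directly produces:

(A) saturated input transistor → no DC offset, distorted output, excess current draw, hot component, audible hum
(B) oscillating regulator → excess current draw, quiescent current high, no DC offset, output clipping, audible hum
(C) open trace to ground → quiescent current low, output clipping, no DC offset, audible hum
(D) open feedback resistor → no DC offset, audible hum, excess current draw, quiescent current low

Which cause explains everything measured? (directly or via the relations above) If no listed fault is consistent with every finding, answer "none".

Per-candidate check:
(A) saturated input transistor — excess current draw match; no DC offset match; audible hum match; quiescent current low match (via hot component → quiescent current low); output clipping match (via hot component → output clipping)
(B) oscillating regulator — fails on quiescent current low (predicts quiescent current high, not quiescent current low)
(C) open trace to ground — does not account for excess current draw
(D) open feedback resistor — excess current draw match; no DC offset match; audible hum match; quiescent current low match; output clipping miss
(A) is the only candidate with no mismatches.

A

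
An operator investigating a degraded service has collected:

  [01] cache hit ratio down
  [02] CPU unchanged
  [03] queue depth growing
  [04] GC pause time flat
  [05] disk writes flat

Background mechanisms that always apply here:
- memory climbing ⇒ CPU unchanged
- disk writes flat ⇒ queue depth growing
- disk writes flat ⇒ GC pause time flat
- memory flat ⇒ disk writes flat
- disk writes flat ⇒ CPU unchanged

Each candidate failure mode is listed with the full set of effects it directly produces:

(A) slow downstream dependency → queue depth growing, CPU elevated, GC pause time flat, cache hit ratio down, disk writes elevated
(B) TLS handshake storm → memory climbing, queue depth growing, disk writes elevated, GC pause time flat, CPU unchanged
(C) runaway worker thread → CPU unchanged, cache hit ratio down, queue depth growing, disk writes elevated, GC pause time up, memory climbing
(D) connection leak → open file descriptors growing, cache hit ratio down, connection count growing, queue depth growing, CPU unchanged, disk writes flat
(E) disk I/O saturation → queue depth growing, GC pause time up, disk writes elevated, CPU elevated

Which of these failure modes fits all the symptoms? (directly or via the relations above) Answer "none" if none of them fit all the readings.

Per-candidate check:
(A) slow downstream dependency — fails on CPU unchanged, disk writes flat (predicts CPU elevated, not CPU unchanged; predicts disk writes elevated, not disk writes flat)
(B) TLS handshake storm — cache hit ratio down miss; CPU unchanged match; queue depth growing match; GC pause time flat match; disk writes flat miss
(C) runaway worker thread — cache hit ratio down match; CPU unchanged match; queue depth growing match; GC pause time flat miss; disk writes flat miss
(D) connection leak — accounts for every observation (GC pause time flat via disk writes flat → GC pause time flat)
(E) disk I/O saturation — cache hit ratio down miss; CPU unchanged miss; queue depth growing match; GC pause time flat miss; disk writes flat miss
(D) alone accounts for all the evidence.

D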